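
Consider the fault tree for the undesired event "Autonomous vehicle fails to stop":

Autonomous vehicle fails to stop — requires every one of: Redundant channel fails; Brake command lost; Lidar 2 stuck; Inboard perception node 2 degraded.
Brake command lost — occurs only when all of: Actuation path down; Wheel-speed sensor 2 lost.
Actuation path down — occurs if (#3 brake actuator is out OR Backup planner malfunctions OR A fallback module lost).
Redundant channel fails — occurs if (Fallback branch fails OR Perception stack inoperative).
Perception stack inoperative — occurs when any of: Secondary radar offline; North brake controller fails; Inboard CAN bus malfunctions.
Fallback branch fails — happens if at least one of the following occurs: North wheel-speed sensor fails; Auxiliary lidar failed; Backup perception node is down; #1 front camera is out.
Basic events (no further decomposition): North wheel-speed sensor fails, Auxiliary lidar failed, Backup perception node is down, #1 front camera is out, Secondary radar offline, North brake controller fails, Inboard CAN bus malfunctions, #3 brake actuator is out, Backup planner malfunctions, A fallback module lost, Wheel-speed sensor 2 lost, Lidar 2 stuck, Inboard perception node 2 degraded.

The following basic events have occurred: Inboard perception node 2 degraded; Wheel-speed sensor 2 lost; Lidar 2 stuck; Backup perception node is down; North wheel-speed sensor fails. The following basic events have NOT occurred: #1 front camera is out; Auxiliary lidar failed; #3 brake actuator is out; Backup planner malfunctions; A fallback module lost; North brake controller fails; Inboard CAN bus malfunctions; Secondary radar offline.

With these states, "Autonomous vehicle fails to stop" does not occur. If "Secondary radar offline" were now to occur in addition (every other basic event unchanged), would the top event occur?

No

Counterfactual: set "Secondary radar offline" to occurred.
Fallback branch fails [OR]: North wheel-speed sensor fails=occurs, Auxiliary lidar failed=not, Backup perception node is down=occurs, #1 front camera is out=not → at least one input occurs → occurs.
Perception stack inoperative [OR]: Secondary radar offline=occurs, North brake controller fails=not, Inboard CAN bus malfunctions=not → at least one input occurs → occurs.
Redundant channel fails [OR]: Fallback branch fails=occurs, Perception stack inoperative=occurs → at least one input occurs → occurs.
Actuation path down [OR]: #3 brake actuator is out=not, Backup planner malfunctions=not, A fallback module lost=not → no input occurs → does not occur.
Brake command lost [AND]: Actuation path down=not, Wheel-speed sensor 2 lost=occurs → not all inputs occur → does not occur.
Autonomous vehicle fails to stop [AND]: Redundant channel fails=occurs, Brake command lost=not, Lidar 2 stuck=occurs, Inboard perception node 2 degraded=occurs → not all inputs occur → does not occur.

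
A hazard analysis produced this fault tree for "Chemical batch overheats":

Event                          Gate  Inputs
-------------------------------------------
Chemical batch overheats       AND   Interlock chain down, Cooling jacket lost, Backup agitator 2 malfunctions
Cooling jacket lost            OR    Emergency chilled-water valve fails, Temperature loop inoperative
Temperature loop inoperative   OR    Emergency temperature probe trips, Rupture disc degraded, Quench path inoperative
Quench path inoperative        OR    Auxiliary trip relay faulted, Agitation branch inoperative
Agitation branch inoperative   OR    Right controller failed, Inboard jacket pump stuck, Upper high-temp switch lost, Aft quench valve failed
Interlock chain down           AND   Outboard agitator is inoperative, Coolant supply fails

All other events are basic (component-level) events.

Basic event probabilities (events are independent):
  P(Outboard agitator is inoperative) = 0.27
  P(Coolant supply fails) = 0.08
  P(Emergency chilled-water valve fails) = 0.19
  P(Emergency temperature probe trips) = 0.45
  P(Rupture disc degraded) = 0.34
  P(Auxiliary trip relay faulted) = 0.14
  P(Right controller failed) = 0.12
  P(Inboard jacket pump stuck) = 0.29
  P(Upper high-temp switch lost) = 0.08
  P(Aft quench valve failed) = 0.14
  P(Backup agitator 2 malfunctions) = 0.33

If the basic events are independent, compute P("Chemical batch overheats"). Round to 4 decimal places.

0.0062

P(Interlock chain down) [AND] = 0.27 × 0.08 = 0.021600
P(Agitation branch inoperative) [OR] = 1 − (1−0.12) × (1−0.29) × (1−0.08) × (1−0.14) = 0.505658
P(Quench path inoperative) [OR] = 1 − (1−0.14) × (1−0.505658) = 0.574866
P(Temperature loop inoperative) [OR] = 1 − (1−0.45) × (1−0.34) × (1−0.574866) = 0.845676
P(Cooling jacket lost) [OR] = 1 − (1−0.19) × (1−0.845676) = 0.874998
P(Chemical batch overheats) [AND] = 0.021600 × 0.874998 × 0.33 = 0.006237
Rounded to 4 decimal places: P(Chemical batch overheats) ≈ 0.0062.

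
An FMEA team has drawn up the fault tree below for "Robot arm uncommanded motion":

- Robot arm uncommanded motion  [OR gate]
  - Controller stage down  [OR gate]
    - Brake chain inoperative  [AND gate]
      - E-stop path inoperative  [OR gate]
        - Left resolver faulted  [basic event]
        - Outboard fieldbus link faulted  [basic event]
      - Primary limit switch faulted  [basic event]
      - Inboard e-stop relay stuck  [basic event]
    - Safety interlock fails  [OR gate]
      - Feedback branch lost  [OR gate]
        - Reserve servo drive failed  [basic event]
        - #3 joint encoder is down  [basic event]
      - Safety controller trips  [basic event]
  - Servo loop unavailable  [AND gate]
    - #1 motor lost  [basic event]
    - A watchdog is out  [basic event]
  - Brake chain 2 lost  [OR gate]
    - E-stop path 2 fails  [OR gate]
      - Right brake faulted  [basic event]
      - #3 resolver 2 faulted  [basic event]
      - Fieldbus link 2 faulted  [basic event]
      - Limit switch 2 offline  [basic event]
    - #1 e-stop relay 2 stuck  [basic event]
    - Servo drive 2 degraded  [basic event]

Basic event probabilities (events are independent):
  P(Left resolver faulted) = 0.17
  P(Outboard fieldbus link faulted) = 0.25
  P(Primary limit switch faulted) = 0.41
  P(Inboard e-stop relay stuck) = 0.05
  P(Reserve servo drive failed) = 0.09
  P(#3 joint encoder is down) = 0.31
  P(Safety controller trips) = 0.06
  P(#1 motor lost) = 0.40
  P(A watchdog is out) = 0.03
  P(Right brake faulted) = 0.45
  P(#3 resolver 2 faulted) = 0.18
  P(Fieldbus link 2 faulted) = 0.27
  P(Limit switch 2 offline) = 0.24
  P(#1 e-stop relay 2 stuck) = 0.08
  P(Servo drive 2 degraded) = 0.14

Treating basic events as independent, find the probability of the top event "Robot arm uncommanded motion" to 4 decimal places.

P(E-stop path inoperative) [OR] = 1 − (1−0.17) × (1−0.25) = 0.377500
P(Brake chain inoperative) [AND] = 0.377500 × 0.41 × 0.05 = 0.007739
P(Feedback branch lost) [OR] = 1 − (1−0.09) × (1−0.31) = 0.372100
P(Safety interlock fails) [OR] = 1 − (1−0.372100) × (1−0.06) = 0.409774
P(Controller stage down) [OR] = 1 − (1−0.007739) × (1−0.409774) = 0.414342
P(Servo loop unavailable) [AND] = 0.40 × 0.03 = 0.012000
P(E-stop path 2 fails) [OR] = 1 − (1−0.45) × (1−0.18) × (1−0.27) × (1−0.24) = 0.749785
P(Brake chain 2 lost) [OR] = 1 − (1−0.749785) × (1−0.08) × (1−0.14) = 0.802030
P(Robot arm uncommanded motion) [OR] = 1 − (1−0.414342) × (1−0.012000) × (1−0.802030) = 0.885449
Rounded to 4 decimal places: P(Robot arm uncommanded motion) ≈ 0.8854.

0.8854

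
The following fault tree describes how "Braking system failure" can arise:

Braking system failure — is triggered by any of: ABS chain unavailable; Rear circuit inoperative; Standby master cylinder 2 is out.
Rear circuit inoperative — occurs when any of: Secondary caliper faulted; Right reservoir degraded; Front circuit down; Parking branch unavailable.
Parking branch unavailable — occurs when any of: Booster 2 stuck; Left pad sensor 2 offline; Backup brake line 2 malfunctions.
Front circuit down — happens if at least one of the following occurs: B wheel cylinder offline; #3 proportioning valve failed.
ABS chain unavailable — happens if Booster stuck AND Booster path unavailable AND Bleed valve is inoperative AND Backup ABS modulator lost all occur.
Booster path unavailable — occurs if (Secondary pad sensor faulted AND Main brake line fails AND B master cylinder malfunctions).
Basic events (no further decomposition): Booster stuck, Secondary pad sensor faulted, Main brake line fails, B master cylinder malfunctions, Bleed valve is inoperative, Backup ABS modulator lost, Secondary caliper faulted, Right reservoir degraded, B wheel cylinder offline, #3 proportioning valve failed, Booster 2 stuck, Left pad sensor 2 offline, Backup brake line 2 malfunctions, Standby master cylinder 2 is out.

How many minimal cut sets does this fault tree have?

Booster path unavailable [AND]: one cut set from each child combined → 1 × 1 × 1 = 1 cut set(s).
ABS chain unavailable [AND]: one cut set from each child combined → 1 × 1 × 1 × 1 = 1 cut set(s).
Front circuit down [OR]: union of children's cut sets → 2 cut set(s).
Parking branch unavailable [OR]: union of children's cut sets → 3 cut set(s).
Rear circuit inoperative [OR]: union of children's cut sets → 7 cut set(s).
Braking system failure [OR]: union of children's cut sets → 9 cut set(s).
Minimal cut sets: {B master cylinder malfunctions, Backup ABS modulator lost, Bleed valve is inoperative, Booster stuck, Main brake line fails, Secondary pad sensor faulted}; {Secondary caliper faulted}; {Right reservoir degraded}; {B wheel cylinder offline}; {#3 proportioning valve failed}; {Booster 2 stuck}; {Left pad sensor 2 offline}; {Backup brake line 2 malfunctions}; {Standby master cylinder 2 is out}.

9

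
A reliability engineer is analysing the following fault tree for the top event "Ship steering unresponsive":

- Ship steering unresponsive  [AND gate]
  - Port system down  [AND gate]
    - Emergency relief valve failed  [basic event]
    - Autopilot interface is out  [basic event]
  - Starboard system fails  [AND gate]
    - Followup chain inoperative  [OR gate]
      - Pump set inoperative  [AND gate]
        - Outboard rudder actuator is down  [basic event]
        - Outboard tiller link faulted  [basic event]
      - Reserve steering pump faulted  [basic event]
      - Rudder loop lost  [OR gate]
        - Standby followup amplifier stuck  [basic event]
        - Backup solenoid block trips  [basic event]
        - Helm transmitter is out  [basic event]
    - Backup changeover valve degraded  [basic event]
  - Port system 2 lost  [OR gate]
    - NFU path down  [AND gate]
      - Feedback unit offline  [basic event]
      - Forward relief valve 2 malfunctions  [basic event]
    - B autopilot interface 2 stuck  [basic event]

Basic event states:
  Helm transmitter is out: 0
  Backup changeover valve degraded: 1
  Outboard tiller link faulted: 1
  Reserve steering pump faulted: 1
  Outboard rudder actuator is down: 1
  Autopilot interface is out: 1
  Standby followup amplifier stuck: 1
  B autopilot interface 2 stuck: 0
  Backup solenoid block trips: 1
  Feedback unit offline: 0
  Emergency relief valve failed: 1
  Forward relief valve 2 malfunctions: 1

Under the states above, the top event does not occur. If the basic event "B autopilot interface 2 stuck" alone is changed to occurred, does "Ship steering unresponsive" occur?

Counterfactual: set "B autopilot interface 2 stuck" to occurred.
Port system down [AND]: Emergency relief valve failed=occurs, Autopilot interface is out=occurs → all inputs occur → occurs.
Pump set inoperative [AND]: Outboard rudder actuator is down=occurs, Outboard tiller link faulted=occurs → all inputs occur → occurs.
Rudder loop lost [OR]: Standby followup amplifier stuck=occurs, Backup solenoid block trips=occurs, Helm transmitter is out=not → at least one input occurs → occurs.
Followup chain inoperative [OR]: Pump set inoperative=occurs, Reserve steering pump faulted=occurs, Rudder loop lost=occurs → at least one input occurs → occurs.
Starboard system fails [AND]: Followup chain inoperative=occurs, Backup changeover valve degraded=occurs → all inputs occur → occurs.
NFU path down [AND]: Feedback unit offline=not, Forward relief valve 2 malfunctions=occurs → not all inputs occur → does not occur.
Port system 2 lost [OR]: NFU path down=not, B autopilot interface 2 stuck=occurs → at least one input occurs → occurs.
Ship steering unresponsive [AND]: Port system down=occurs, Starboard system fails=occurs, Port system 2 lost=occurs → all inputs occur → occurs.

Yes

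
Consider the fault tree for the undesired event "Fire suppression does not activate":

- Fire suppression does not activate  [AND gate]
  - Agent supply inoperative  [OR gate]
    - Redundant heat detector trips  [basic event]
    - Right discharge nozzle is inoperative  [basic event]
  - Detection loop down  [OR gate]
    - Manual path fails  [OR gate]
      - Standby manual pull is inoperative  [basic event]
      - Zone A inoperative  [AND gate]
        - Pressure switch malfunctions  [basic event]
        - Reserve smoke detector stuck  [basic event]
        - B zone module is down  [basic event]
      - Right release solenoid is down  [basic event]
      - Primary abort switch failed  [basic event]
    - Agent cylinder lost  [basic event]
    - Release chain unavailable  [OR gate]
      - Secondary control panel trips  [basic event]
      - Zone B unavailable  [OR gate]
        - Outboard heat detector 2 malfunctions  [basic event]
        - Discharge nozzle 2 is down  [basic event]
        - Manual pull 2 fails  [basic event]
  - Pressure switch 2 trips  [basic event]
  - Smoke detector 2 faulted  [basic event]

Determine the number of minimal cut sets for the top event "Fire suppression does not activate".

18

Agent supply inoperative [OR]: union of children's cut sets → 2 cut set(s).
Zone A inoperative [AND]: one cut set from each child combined → 1 × 1 × 1 = 1 cut set(s).
Manual path fails [OR]: union of children's cut sets → 4 cut set(s).
Zone B unavailable [OR]: union of children's cut sets → 3 cut set(s).
Release chain unavailable [OR]: union of children's cut sets → 4 cut set(s).
Detection loop down [OR]: union of children's cut sets → 9 cut set(s).
Fire suppression does not activate [AND]: one cut set from each child combined → 2 × 9 × 1 × 1 = 18 cut set(s).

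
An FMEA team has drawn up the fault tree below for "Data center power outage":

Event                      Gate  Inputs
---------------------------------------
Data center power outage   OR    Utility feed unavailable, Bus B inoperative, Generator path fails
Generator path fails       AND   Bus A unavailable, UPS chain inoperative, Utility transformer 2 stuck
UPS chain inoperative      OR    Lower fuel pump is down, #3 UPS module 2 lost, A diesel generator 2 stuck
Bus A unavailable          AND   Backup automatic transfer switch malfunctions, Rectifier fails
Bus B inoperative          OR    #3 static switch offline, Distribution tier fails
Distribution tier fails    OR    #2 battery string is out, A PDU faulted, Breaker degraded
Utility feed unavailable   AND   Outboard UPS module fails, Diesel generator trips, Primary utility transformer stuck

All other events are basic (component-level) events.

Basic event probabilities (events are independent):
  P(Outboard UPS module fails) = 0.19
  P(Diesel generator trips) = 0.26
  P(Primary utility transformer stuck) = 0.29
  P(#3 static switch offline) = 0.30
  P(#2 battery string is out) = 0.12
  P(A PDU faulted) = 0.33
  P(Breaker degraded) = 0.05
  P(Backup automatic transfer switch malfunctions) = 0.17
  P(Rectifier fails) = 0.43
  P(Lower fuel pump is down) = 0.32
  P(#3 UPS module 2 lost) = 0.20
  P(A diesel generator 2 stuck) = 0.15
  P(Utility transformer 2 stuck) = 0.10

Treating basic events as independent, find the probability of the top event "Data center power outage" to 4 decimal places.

0.6151

P(Utility feed unavailable) [AND] = 0.19 × 0.26 × 0.29 = 0.014326
P(Distribution tier fails) [OR] = 1 − (1−0.12) × (1−0.33) × (1−0.05) = 0.439880
P(Bus B inoperative) [OR] = 1 − (1−0.30) × (1−0.439880) = 0.607916
P(Bus A unavailable) [AND] = 0.17 × 0.43 = 0.073100
P(UPS chain inoperative) [OR] = 1 − (1−0.32) × (1−0.20) × (1−0.15) = 0.537600
P(Generator path fails) [AND] = 0.073100 × 0.537600 × 0.10 = 0.003930
P(Data center power outage) [OR] = 1 − (1−0.014326) × (1−0.607916) × (1−0.003930) = 0.615052
Rounded to 4 decimal places: P(Data center power outage) ≈ 0.6151.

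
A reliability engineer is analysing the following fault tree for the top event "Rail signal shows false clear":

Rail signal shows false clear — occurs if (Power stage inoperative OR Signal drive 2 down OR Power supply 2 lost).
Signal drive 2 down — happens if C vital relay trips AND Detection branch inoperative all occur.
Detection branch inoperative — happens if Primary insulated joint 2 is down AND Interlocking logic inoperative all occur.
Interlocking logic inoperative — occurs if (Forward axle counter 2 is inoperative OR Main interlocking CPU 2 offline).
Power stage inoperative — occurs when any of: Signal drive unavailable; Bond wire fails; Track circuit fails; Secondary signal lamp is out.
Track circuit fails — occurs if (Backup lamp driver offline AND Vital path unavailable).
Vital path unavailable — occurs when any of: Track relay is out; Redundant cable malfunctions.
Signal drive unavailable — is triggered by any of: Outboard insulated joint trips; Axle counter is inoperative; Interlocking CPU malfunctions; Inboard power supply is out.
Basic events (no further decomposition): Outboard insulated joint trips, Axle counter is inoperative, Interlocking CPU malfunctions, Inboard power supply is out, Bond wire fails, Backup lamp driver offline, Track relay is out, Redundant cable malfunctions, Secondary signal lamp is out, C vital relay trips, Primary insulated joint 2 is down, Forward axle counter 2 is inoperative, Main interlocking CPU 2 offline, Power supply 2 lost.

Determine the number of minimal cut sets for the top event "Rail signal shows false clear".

11

Signal drive unavailable [OR]: union of children's cut sets → 4 cut set(s).
Vital path unavailable [OR]: union of children's cut sets → 2 cut set(s).
Track circuit fails [AND]: one cut set from each child combined → 1 × 2 = 2 cut set(s).
Power stage inoperative [OR]: union of children's cut sets → 8 cut set(s).
Interlocking logic inoperative [OR]: union of children's cut sets → 2 cut set(s).
Detection branch inoperative [AND]: one cut set from each child combined → 1 × 2 = 2 cut set(s).
Signal drive 2 down [AND]: one cut set from each child combined → 1 × 2 = 2 cut set(s).
Rail signal shows false clear [OR]: union of children's cut sets → 11 cut set(s).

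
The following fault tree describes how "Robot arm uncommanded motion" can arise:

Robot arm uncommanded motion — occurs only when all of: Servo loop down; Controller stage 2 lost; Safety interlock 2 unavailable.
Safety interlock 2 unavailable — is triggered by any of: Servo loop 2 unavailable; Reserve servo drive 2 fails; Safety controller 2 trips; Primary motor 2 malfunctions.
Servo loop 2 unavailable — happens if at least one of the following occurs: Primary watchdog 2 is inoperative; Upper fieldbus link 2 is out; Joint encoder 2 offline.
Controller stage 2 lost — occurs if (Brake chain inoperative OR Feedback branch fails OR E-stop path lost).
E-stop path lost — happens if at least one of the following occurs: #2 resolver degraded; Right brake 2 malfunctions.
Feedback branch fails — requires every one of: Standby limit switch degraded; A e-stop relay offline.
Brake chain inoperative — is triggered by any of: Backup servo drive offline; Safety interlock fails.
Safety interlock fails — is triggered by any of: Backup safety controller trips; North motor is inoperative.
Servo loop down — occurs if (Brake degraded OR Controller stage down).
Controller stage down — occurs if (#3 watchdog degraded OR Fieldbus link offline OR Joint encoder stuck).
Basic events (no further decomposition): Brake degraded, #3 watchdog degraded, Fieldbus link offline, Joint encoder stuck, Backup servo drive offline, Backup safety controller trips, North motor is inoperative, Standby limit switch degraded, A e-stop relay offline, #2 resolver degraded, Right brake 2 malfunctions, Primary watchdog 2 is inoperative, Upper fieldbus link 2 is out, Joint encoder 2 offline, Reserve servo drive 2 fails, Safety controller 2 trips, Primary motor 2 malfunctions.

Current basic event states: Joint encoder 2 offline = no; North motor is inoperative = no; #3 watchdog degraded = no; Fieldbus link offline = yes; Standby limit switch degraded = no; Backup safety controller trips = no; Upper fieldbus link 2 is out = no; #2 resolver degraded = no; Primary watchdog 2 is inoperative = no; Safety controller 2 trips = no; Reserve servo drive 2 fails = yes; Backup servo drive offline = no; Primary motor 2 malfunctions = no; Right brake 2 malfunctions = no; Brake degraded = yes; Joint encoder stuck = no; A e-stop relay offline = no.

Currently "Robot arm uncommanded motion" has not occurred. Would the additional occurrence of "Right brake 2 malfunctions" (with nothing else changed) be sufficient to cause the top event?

Counterfactual: set "Right brake 2 malfunctions" to occurred.
Controller stage down [OR]: #3 watchdog degraded=not, Fieldbus link offline=occurs, Joint encoder stuck=not → at least one input occurs → occurs.
Servo loop down [OR]: Brake degraded=occurs, Controller stage down=occurs → at least one input occurs → occurs.
Safety interlock fails [OR]: Backup safety controller trips=not, North motor is inoperative=not → no input occurs → does not occur.
Brake chain inoperative [OR]: Backup servo drive offline=not, Safety interlock fails=not → no input occurs → does not occur.
Feedback branch fails [AND]: Standby limit switch degraded=not, A e-stop relay offline=not → not all inputs occur → does not occur.
E-stop path lost [OR]: #2 resolver degraded=not, Right brake 2 malfunctions=occurs → at least one input occurs → occurs.
Controller stage 2 lost [OR]: Brake chain inoperative=not, Feedback branch fails=not, E-stop path lost=occurs → at least one input occurs → occurs.
Servo loop 2 unavailable [OR]: Primary watchdog 2 is inoperative=not, Upper fieldbus link 2 is out=not, Joint encoder 2 offline=not → no input occurs → does not occur.
Safety interlock 2 unavailable [OR]: Servo loop 2 unavailable=not, Reserve servo drive 2 fails=occurs, Safety controller 2 trips=not, Primary motor 2 malfunctions=not → at least one input occurs → occurs.
Robot arm uncommanded motion [AND]: Servo loop down=occurs, Controller stage 2 lost=occurs, Safety interlock 2 unavailable=occurs → all inputs occur → occurs.

Yes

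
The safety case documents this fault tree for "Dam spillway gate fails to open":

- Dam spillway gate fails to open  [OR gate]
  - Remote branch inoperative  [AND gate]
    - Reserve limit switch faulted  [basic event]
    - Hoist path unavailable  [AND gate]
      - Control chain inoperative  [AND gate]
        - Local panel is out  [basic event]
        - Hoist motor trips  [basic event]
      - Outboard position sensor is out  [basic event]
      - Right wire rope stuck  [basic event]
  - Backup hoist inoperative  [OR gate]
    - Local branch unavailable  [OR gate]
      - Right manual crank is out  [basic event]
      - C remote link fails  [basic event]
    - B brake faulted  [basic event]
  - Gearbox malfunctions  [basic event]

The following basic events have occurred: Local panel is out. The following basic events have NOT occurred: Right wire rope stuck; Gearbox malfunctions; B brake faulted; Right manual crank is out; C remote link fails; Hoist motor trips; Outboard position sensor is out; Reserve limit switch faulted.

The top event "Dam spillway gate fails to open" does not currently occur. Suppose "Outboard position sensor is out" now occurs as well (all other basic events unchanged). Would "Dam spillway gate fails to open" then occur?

Counterfactual: set "Outboard position sensor is out" to occurred.
Control chain inoperative [AND]: Local panel is out=occurs, Hoist motor trips=not → not all inputs occur → does not occur.
Hoist path unavailable [AND]: Control chain inoperative=not, Outboard position sensor is out=occurs, Right wire rope stuck=not → not all inputs occur → does not occur.
Remote branch inoperative [AND]: Reserve limit switch faulted=not, Hoist path unavailable=not → not all inputs occur → does not occur.
Local branch unavailable [OR]: Right manual crank is out=not, C remote link fails=not → no input occurs → does not occur.
Backup hoist inoperative [OR]: Local branch unavailable=not, B brake faulted=not → no input occurs → does not occur.
Dam spillway gate fails to open [OR]: Remote branch inoperative=not, Backup hoist inoperative=not, Gearbox malfunctions=not → no input occurs → does not occur.

No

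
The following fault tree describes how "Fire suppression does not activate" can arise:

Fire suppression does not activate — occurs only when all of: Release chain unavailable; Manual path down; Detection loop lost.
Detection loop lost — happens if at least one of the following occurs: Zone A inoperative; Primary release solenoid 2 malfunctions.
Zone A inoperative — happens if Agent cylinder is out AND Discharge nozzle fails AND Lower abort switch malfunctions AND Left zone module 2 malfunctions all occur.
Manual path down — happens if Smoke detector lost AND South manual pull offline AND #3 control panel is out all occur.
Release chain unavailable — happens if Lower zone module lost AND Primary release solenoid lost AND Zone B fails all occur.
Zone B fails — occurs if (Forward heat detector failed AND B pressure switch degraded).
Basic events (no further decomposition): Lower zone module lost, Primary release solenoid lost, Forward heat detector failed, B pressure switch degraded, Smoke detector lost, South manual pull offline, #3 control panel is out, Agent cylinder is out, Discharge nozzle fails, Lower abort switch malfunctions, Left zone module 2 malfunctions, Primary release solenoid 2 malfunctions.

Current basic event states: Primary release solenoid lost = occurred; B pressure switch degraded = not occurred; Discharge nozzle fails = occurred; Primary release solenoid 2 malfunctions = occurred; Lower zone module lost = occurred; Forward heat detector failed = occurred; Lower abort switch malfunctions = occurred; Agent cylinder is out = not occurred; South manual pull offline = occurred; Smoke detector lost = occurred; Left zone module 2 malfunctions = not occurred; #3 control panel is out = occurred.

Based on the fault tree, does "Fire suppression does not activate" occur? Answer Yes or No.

Zone B fails [AND]: Forward heat detector failed=occurs, B pressure switch degraded=not → not all inputs occur → does not occur.
Release chain unavailable [AND]: Lower zone module lost=occurs, Primary release solenoid lost=occurs, Zone B fails=not → not all inputs occur → does not occur.
Manual path down [AND]: Smoke detector lost=occurs, South manual pull offline=occurs, #3 control panel is out=occurs → all inputs occur → occurs.
Zone A inoperative [AND]: Agent cylinder is out=not, Discharge nozzle fails=occurs, Lower abort switch malfunctions=occurs, Left zone module 2 malfunctions=not → not all inputs occur → does not occur.
Detection loop lost [OR]: Zone A inoperative=not, Primary release solenoid 2 malfunctions=occurs → at least one input occurs → occurs.
Fire suppression does not activate [AND]: Release chain unavailable=not, Manual path down=occurs, Detection loop lost=occurs → not all inputs occur → does not occur.

No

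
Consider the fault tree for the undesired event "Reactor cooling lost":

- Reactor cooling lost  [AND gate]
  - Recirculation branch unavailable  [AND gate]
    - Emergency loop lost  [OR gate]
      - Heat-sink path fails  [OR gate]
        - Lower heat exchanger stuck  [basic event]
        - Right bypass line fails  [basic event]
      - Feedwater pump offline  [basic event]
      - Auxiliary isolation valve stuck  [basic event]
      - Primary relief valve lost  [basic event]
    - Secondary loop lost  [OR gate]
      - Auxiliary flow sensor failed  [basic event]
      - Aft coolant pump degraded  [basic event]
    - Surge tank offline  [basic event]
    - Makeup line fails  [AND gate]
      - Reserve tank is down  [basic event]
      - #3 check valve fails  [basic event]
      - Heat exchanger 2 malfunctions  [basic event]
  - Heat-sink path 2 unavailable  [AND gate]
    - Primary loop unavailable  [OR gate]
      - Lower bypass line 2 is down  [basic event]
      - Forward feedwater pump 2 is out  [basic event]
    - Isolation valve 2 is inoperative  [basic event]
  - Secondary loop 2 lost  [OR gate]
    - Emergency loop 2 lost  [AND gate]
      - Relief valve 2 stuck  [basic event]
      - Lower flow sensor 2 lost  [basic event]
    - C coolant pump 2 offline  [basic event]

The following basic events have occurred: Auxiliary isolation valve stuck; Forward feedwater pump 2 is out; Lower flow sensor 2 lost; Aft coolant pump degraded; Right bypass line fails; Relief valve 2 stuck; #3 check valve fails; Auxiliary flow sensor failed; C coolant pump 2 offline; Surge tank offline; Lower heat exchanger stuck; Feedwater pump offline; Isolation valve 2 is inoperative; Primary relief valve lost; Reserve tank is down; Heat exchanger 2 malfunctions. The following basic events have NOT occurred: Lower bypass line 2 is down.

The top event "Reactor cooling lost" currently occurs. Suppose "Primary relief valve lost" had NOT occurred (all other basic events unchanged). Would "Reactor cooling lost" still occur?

Yes

Counterfactual: set "Primary relief valve lost" to not occurred.
Heat-sink path fails [OR]: Lower heat exchanger stuck=occurs, Right bypass line fails=occurs → at least one input occurs → occurs.
Emergency loop lost [OR]: Heat-sink path fails=occurs, Feedwater pump offline=occurs, Auxiliary isolation valve stuck=occurs, Primary relief valve lost=not → at least one input occurs → occurs.
Secondary loop lost [OR]: Auxiliary flow sensor failed=occurs, Aft coolant pump degraded=occurs → at least one input occurs → occurs.
Makeup line fails [AND]: Reserve tank is down=occurs, #3 check valve fails=occurs, Heat exchanger 2 malfunctions=occurs → all inputs occur → occurs.
Recirculation branch unavailable [AND]: Emergency loop lost=occurs, Secondary loop lost=occurs, Surge tank offline=occurs, Makeup line fails=occurs → all inputs occur → occurs.
Primary loop unavailable [OR]: Lower bypass line 2 is down=not, Forward feedwater pump 2 is out=occurs → at least one input occurs → occurs.
Heat-sink path 2 unavailable [AND]: Primary loop unavailable=occurs, Isolation valve 2 is inoperative=occurs → all inputs occur → occurs.
Emergency loop 2 lost [AND]: Relief valve 2 stuck=occurs, Lower flow sensor 2 lost=occurs → all inputs occur → occurs.
Secondary loop 2 lost [OR]: Emergency loop 2 lost=occurs, C coolant pump 2 offline=occurs → at least one input occurs → occurs.
Reactor cooling lost [AND]: Recirculation branch unavailable=occurs, Heat-sink path 2 unavailable=occurs, Secondary loop 2 lost=occurs → all inputs occur → occurs.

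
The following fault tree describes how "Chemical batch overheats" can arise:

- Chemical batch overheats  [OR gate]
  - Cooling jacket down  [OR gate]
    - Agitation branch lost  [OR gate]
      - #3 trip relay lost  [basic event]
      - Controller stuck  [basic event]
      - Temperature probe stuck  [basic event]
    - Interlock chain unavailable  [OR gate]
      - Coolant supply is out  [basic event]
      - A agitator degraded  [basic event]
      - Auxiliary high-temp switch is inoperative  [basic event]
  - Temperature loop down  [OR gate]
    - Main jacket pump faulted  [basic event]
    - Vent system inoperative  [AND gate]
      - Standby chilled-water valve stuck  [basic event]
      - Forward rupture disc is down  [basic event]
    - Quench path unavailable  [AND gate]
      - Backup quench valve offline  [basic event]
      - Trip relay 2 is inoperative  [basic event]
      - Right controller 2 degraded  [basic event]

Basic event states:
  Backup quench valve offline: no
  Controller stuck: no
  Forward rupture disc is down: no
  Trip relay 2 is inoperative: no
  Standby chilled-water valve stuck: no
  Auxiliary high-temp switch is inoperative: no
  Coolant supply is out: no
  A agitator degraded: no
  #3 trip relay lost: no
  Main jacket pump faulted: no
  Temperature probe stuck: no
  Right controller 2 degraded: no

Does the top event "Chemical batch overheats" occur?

No

Agitation branch lost [OR]: #3 trip relay lost=not, Controller stuck=not, Temperature probe stuck=not → no input occurs → does not occur.
Interlock chain unavailable [OR]: Coolant supply is out=not, A agitator degraded=not, Auxiliary high-temp switch is inoperative=not → no input occurs → does not occur.
Cooling jacket down [OR]: Agitation branch lost=not, Interlock chain unavailable=not → no input occurs → does not occur.
Vent system inoperative [AND]: Standby chilled-water valve stuck=not, Forward rupture disc is down=not → not all inputs occur → does not occur.
Quench path unavailable [AND]: Backup quench valve offline=not, Trip relay 2 is inoperative=not, Right controller 2 degraded=not → not all inputs occur → does not occur.
Temperature loop down [OR]: Main jacket pump faulted=not, Vent system inoperative=not, Quench path unavailable=not → no input occurs → does not occur.
Chemical batch overheats [OR]: Cooling jacket down=not, Temperature loop down=not → no input occurs → does not occur.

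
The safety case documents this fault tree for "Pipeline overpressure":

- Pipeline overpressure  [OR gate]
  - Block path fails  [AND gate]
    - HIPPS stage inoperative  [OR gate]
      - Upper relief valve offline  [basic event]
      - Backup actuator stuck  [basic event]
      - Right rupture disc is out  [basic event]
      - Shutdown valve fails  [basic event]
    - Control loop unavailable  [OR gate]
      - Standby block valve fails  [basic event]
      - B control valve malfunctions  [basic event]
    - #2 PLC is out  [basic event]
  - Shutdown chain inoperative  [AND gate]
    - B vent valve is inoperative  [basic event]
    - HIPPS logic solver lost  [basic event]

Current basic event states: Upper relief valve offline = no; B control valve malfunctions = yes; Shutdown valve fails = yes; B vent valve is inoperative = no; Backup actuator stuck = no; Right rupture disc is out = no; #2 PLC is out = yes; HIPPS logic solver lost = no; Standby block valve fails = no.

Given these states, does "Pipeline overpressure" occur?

Yes

HIPPS stage inoperative [OR]: Upper relief valve offline=not, Backup actuator stuck=not, Right rupture disc is out=not, Shutdown valve fails=occurs → at least one input occurs → occurs.
Control loop unavailable [OR]: Standby block valve fails=not, B control valve malfunctions=occurs → at least one input occurs → occurs.
Block path fails [AND]: HIPPS stage inoperative=occurs, Control loop unavailable=occurs, #2 PLC is out=occurs → all inputs occur → occurs.
Shutdown chain inoperative [AND]: B vent valve is inoperative=not, HIPPS logic solver lost=not → not all inputs occur → does not occur.
Pipeline overpressure [OR]: Block path fails=occurs, Shutdown chain inoperative=not → at least one input occurs → occurs.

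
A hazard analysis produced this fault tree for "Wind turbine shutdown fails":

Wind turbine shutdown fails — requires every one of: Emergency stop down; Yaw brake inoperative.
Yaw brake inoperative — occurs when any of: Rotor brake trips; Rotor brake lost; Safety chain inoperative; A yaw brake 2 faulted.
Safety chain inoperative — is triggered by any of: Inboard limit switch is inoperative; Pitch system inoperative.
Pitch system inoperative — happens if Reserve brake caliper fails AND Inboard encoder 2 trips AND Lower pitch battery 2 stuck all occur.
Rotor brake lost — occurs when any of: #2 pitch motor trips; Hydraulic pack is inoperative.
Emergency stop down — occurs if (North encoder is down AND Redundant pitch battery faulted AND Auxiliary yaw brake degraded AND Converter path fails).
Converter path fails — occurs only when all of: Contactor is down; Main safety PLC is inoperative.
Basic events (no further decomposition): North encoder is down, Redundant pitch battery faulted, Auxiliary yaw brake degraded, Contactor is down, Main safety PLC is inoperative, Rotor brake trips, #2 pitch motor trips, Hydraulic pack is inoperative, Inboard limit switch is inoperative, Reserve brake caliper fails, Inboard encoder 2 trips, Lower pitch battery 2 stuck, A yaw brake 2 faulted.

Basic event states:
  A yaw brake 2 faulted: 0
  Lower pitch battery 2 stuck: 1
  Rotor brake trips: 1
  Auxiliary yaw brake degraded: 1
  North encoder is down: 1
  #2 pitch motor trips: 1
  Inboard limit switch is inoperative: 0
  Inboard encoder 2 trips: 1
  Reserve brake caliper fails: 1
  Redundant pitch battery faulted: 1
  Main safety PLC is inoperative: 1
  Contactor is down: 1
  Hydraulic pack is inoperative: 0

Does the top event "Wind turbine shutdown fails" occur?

Yes

Converter path fails [AND]: Contactor is down=occurs, Main safety PLC is inoperative=occurs → all inputs occur → occurs.
Emergency stop down [AND]: North encoder is down=occurs, Redundant pitch battery faulted=occurs, Auxiliary yaw brake degraded=occurs, Converter path fails=occurs → all inputs occur → occurs.
Rotor brake lost [OR]: #2 pitch motor trips=occurs, Hydraulic pack is inoperative=not → at least one input occurs → occurs.
Pitch system inoperative [AND]: Reserve brake caliper fails=occurs, Inboard encoder 2 trips=occurs, Lower pitch battery 2 stuck=occurs → all inputs occur → occurs.
Safety chain inoperative [OR]: Inboard limit switch is inoperative=not, Pitch system inoperative=occurs → at least one input occurs → occurs.
Yaw brake inoperative [OR]: Rotor brake trips=occurs, Rotor brake lost=occurs, Safety chain inoperative=occurs, A yaw brake 2 faulted=not → at least one input occurs → occurs.
Wind turbine shutdown fails [AND]: Emergency stop down=occurs, Yaw brake inoperative=occurs → all inputs occur → occurs.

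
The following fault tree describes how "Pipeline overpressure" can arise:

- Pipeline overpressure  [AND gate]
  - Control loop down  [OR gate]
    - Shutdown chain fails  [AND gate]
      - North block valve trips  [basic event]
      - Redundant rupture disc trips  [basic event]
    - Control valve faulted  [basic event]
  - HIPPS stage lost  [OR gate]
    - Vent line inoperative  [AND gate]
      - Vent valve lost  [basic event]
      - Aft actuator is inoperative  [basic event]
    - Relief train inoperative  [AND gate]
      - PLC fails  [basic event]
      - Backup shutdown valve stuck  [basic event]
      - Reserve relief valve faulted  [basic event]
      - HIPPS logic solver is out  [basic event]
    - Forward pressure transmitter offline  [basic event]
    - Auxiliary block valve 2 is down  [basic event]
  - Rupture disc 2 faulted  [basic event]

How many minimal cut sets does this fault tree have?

8

Shutdown chain fails [AND]: one cut set from each child combined → 1 × 1 = 1 cut set(s).
Control loop down [OR]: union of children's cut sets → 2 cut set(s).
Vent line inoperative [AND]: one cut set from each child combined → 1 × 1 = 1 cut set(s).
Relief train inoperative [AND]: one cut set from each child combined → 1 × 1 × 1 × 1 = 1 cut set(s).
HIPPS stage lost [OR]: union of children's cut sets → 4 cut set(s).
Pipeline overpressure [AND]: one cut set from each child combined → 2 × 4 × 1 = 8 cut set(s).
Minimal cut sets: {Aft actuator is inoperative, North block valve trips, Redundant rupture disc trips, Rupture disc 2 faulted, Vent valve lost}; {Backup shutdown valve stuck, HIPPS logic solver is out, North block valve trips, PLC fails, Redundant rupture disc trips, Reserve relief valve faulted, Rupture disc 2 faulted}; {Forward pressure transmitter offline, North block valve trips, Redundant rupture disc trips, Rupture disc 2 faulted}; {Auxiliary block valve 2 is down, North block valve trips, Redundant rupture disc trips, Rupture disc 2 faulted}; {Aft actuator is inoperative, Control valve faulted, Rupture disc 2 faulted, Vent valve lost}; {Backup shutdown valve stuck, Control valve faulted, HIPPS logic solver is out, PLC fails, Reserve relief valve faulted, Rupture disc 2 faulted}; {Control valve faulted, Forward pressure transmitter offline, Rupture disc 2 faulted}; {Auxiliary block valve 2 is down, Control valve faulted, Rupture disc 2 faulted}.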